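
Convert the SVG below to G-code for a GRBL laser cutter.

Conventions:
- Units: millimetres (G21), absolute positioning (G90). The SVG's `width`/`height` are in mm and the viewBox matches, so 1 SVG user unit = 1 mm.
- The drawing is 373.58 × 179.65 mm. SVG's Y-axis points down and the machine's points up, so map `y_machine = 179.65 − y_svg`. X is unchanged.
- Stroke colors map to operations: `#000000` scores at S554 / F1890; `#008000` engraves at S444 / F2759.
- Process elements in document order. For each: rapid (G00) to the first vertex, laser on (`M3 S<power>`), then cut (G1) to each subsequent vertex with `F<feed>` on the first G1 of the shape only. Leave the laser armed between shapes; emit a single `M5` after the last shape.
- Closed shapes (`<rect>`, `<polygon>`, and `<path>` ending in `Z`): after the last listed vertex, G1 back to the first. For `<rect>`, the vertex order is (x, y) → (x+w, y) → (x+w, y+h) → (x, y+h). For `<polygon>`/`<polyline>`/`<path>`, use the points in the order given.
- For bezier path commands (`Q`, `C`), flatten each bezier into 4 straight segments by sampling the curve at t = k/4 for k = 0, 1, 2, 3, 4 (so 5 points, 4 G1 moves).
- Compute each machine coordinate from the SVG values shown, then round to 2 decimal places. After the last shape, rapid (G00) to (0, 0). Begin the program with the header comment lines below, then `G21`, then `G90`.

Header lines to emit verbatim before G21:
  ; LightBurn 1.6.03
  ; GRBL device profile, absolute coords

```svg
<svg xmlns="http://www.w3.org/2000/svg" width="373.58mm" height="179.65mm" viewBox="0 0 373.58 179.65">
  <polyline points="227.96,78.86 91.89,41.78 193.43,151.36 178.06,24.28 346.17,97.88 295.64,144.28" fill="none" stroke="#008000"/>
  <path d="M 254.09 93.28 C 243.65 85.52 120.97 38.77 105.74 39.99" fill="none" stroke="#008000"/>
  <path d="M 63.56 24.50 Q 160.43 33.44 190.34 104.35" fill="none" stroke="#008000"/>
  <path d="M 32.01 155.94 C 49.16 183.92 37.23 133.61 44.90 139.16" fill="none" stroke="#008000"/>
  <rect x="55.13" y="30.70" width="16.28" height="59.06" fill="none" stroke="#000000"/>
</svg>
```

; LightBurn 1.6.03
; GRBL device profile, absolute coords
G21
G90
G00 X227.96 Y100.79
M3 S444
G1 X91.89 Y137.87 F2759
G1 X193.43 Y28.29
G1 X178.06 Y155.37
G1 X346.17 Y81.77
G1 X295.64 Y35.37
G00 X254.09 Y86.37
M3 S444
G1 X228.65 Y98.14 F2759
G1 X181.71 Y116.38
G1 X133.88 Y132.94
G1 X105.74 Y139.66
G00 X63.56 Y155.15
M3 S444
G1 X107.81 Y146.81 F2759
G1 X143.69 Y130.72
G1 X171.20 Y106.88
G1 X190.34 Y75.30
G00 X32.01 Y23.71
M3 S444
G1 X40.18 Y15.31 F2759
G1 X42.01 Y23.69
G1 X42.06 Y36.27
G1 X44.90 Y40.49
G00 X55.13 Y148.95
M3 S554
G1 X71.41 Y148.95 F1890
G1 X71.41 Y89.89
G1 X55.13 Y89.89
G1 X55.13 Y148.95
M5
G00 X0.00 Y0.00

Since the viewBox matches the mm dimensions, user units are millimetres directly. The only transform is the Y-flip y_m = 179.65 − y_svg.

Shape 1 is a open polyline drawn with `<polyline>`. Its stroke #008000 means engrave at S444, F2759. After flipping Y the toolpath is (227.96,100.79) → (91.89,137.87) → (193.43,28.29) → (178.06,155.37) → (346.17,81.77) → (295.64,35.37).

Shape 2 is a cubic bezier drawn with `<path>`. Its stroke #008000 means engrave at S444, F2759. After flipping Y the toolpath is (254.09,86.37) → (228.65,98.14) → (181.71,116.38) → (133.88,132.94) → (105.74,139.66).

Shape 3 is a quadratic bezier drawn with `<path>`. Its stroke #008000 means engrave at S444, F2759. After flipping Y the toolpath is (63.56,155.15) → (107.81,146.81) → (143.69,130.72) → (171.20,106.88) → (190.34,75.30).

Shape 4 is a cubic bezier drawn with `<path>`. Its stroke #008000 means engrave at S444, F2759. After flipping Y the toolpath is (32.01,23.71) → (40.18,15.31) → (42.01,23.69) → (42.06,36.27) → (44.90,40.49).

Shape 5 is a rectangle drawn with `<rect>`. Its stroke #000000 means score at S554, F1890. After flipping Y the toolpath is (55.13,148.95) → (71.41,148.95) → (71.41,89.89) → (55.13,89.89) → (55.13,148.95), returning to the start.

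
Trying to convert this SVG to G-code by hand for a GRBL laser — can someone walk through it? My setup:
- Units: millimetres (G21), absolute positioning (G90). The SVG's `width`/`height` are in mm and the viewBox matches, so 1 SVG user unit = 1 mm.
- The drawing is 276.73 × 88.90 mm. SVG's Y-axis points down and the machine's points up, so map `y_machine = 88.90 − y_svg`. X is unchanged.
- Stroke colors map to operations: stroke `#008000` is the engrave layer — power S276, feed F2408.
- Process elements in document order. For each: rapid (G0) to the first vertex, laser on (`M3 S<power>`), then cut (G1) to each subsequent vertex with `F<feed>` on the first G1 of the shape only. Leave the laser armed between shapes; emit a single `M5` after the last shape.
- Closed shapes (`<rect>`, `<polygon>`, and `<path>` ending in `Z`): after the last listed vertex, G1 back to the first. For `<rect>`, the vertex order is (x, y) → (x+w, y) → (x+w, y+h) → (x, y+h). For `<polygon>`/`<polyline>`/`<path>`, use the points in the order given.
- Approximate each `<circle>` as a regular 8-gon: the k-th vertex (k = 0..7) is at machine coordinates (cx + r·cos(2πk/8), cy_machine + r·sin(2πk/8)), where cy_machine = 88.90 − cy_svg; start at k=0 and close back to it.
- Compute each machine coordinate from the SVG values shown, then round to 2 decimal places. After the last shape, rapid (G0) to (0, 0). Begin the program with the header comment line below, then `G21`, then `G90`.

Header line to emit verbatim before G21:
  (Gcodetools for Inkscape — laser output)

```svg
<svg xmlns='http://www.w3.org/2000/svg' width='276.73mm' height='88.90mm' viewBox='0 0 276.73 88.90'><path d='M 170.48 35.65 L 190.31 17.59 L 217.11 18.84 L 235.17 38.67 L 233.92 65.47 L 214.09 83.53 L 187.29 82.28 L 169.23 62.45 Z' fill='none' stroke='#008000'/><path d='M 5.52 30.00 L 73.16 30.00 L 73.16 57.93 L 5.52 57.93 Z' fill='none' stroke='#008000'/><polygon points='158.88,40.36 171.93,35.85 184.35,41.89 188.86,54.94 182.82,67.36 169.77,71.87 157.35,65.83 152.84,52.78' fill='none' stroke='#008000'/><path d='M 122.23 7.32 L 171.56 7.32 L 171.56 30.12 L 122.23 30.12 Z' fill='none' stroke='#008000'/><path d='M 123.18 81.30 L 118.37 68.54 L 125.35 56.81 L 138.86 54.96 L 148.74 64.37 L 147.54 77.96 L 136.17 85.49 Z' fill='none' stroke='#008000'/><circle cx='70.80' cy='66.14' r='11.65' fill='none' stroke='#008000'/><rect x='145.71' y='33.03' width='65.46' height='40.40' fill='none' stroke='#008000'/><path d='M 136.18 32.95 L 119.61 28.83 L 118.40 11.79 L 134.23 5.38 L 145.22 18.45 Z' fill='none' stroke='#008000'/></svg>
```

1 u = 1 mm; y_m = 88.90 − y.

[1] `<path>` regular polygon, #008000→engrave S276 F2408: (170.48,53.25) → (190.31,71.31) → (217.11,70.06) → (235.17,50.23) → (233.92,23.43) → (214.09,5.37) → (187.29,6.62) → (169.23,26.45) → (170.48,53.25) (closed)

[2] `<path>` rectangle, #008000→engrave S276 F2408: (5.52,58.90) → (73.16,58.90) → (73.16,30.97) → (5.52,30.97) → (5.52,58.90) (closed)

[3] `<polygon>` regular polygon, #008000→engrave S276 F2408: (158.88,48.54) → (171.93,53.05) → (184.35,47.01) → (188.86,33.96) → (182.82,21.54) → (169.77,17.03) → (157.35,23.07) → (152.84,36.12) → (158.88,48.54) (closed)

[4] `<path>` rectangle, #008000→engrave S276 F2408: (122.23,81.58) → (171.56,81.58) → (171.56,58.78) → (122.23,58.78) → (122.23,81.58) (closed)

[5] `<path>` regular polygon, #008000→engrave S276 F2408: (123.18,7.60) → (118.37,20.36) → (125.35,32.09) → (138.86,33.94) → (148.74,24.53) → (147.54,10.94) → (136.17,3.41) → (123.18,7.60) (closed)

[6] `<circle>` circle, #008000→engrave S276 F2408: (82.45,22.76) → (79.04,31.00) → (70.80,34.41) → (62.56,31.00) → (59.15,22.76) → (62.56,14.52) → (70.80,11.11) → (79.04,14.52) → (82.45,22.76) (closed)

[7] `<rect>` rectangle, #008000→engrave S276 F2408: (145.71,55.87) → (211.17,55.87) → (211.17,15.47) → (145.71,15.47) → (145.71,55.87) (closed)

[8] `<path>` regular polygon, #008000→engrave S276 F2408: (136.18,55.95) → (119.61,60.07) → (118.40,77.11) → (134.23,83.52) → (145.22,70.45) → (136.18,55.95) (closed)

(Gcodetools for Inkscape — laser output)
G21
G90
G0 X170.48 Y53.25
M3 S276
G1 X190.31 Y71.31 F2408
G1 X217.11 Y70.06
G1 X235.17 Y50.23
G1 X233.92 Y23.43
G1 X214.09 Y5.37
G1 X187.29 Y6.62
G1 X169.23 Y26.45
G1 X170.48 Y53.25
G0 X5.52 Y58.90
M3 S276
G1 X73.16 Y58.90 F2408
G1 X73.16 Y30.97
G1 X5.52 Y30.97
G1 X5.52 Y58.90
G0 X158.88 Y48.54
M3 S276
G1 X171.93 Y53.05 F2408
G1 X184.35 Y47.01
G1 X188.86 Y33.96
G1 X182.82 Y21.54
G1 X169.77 Y17.03
G1 X157.35 Y23.07
G1 X152.84 Y36.12
G1 X158.88 Y48.54
G0 X122.23 Y81.58
M3 S276
G1 X171.56 Y81.58 F2408
G1 X171.56 Y58.78
G1 X122.23 Y58.78
G1 X122.23 Y81.58
G0 X123.18 Y7.60
M3 S276
G1 X118.37 Y20.36 F2408
G1 X125.35 Y32.09
G1 X138.86 Y33.94
G1 X148.74 Y24.53
G1 X147.54 Y10.94
G1 X136.17 Y3.41
G1 X123.18 Y7.60
G0 X82.45 Y22.76
M3 S276
G1 X79.04 Y31.00 F2408
G1 X70.80 Y34.41
G1 X62.56 Y31.00
G1 X59.15 Y22.76
G1 X62.56 Y14.52
G1 X70.80 Y11.11
G1 X79.04 Y14.52
G1 X82.45 Y22.76
G0 X145.71 Y55.87
M3 S276
G1 X211.17 Y55.87 F2408
G1 X211.17 Y15.47
G1 X145.71 Y15.47
G1 X145.71 Y55.87
G0 X136.18 Y55.95
M3 S276
G1 X119.61 Y60.07 F2408
G1 X118.40 Y77.11
G1 X134.23 Y83.52
G1 X145.22 Y70.45
G1 X136.18 Y55.95
M5
G0 X0.00 Y0.00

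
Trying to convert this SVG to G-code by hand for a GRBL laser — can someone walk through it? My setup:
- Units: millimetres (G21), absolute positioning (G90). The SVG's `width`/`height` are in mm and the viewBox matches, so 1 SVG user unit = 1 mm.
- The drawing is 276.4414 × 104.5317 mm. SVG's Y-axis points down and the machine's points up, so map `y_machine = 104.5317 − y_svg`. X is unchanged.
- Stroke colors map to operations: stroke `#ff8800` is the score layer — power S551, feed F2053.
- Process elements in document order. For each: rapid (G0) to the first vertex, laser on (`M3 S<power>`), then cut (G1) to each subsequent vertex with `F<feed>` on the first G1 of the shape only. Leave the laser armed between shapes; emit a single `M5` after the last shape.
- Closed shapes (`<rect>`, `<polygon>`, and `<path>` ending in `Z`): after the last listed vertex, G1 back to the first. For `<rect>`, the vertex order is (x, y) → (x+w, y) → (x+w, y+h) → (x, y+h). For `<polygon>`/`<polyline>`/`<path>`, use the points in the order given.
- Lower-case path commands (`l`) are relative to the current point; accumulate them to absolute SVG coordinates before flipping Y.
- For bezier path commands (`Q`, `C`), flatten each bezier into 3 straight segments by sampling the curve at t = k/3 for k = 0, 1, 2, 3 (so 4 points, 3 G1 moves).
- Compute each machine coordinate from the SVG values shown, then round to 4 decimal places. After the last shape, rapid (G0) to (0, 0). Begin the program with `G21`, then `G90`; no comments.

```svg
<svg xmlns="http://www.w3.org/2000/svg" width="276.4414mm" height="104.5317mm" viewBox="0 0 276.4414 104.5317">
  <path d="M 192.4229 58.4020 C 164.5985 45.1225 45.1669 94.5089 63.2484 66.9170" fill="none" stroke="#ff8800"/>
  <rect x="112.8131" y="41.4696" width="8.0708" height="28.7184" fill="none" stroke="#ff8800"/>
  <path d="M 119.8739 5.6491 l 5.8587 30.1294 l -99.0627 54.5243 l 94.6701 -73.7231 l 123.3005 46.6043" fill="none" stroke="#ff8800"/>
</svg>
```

G21
G90
G0 X192.4229 Y46.1297
M3 S551
G1 X142.5487 Y43.6926 F2053
G1 X82.5187 Y30.5102
G1 X63.2484 Y37.6147
G0 X112.8131 Y63.0621
M3 S551
G1 X120.8839 Y63.0621 F2053
G1 X120.8839 Y34.3437
G1 X112.8131 Y34.3437
G1 X112.8131 Y63.0621
G0 X119.8739 Y98.8826
M3 S551
G1 X125.7326 Y68.7532 F2053
G1 X26.6699 Y14.2289
G1 X121.3400 Y87.9520
G1 X244.6405 Y41.3477
M5
G0 X0.0000 Y0.0000

Since the viewBox matches the mm dimensions, user units are millimetres directly. The only transform is the Y-flip y_m = 104.5317 − y_svg.

Shape 1 is a cubic bezier drawn with `<path>`. Its stroke #ff8800 means score at S551, F2053. After flipping Y the toolpath is (192.4229,46.1297) → (142.5487,43.6926) → (82.5187,30.5102) → (63.2484,37.6147).

Shape 2 is a rectangle drawn with `<rect>`. Its stroke #ff8800 means score at S551, F2053. After flipping Y the toolpath is (112.8131,63.0621) → (120.8839,63.0621) → (120.8839,34.3437) → (112.8131,34.3437) → (112.8131,63.0621), returning to the start.

Shape 3 is a open polyline drawn with `<path>`. Its stroke #ff8800 means score at S551, F2053. After flipping Y the toolpath is (119.8739,98.8826) → (125.7326,68.7532) → (26.6699,14.2289) → (121.3400,87.9520) → (244.6405,41.3477).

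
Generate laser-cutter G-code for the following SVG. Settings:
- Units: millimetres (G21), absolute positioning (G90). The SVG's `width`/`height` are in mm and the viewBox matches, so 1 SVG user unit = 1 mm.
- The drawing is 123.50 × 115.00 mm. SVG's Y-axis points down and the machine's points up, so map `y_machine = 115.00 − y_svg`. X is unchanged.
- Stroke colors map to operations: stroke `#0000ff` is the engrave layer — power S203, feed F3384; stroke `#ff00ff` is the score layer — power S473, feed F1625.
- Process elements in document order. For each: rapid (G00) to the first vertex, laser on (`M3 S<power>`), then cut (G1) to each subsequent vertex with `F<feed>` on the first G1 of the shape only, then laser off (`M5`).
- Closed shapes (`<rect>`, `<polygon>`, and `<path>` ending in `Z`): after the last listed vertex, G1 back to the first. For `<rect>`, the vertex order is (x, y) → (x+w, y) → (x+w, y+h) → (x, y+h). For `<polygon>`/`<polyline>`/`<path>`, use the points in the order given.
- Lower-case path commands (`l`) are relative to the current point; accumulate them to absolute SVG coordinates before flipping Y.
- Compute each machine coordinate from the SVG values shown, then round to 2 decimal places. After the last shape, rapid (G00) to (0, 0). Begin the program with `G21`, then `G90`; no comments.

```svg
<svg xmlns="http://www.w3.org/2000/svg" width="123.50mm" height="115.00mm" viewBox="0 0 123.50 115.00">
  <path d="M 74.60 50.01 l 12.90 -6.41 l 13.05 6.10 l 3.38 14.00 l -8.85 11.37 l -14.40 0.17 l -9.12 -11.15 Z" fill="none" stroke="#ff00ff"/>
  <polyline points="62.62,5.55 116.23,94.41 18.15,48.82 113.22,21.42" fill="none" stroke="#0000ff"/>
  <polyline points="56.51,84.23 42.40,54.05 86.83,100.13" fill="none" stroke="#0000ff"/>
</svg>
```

G21
G90
G00 X74.60 Y64.99
M3 S473
G1 X87.50 Y71.40 F1625
G1 X100.55 Y65.30
G1 X103.93 Y51.30
G1 X95.08 Y39.93
G1 X80.68 Y39.76
G1 X71.56 Y50.91
G1 X74.60 Y64.99
M5
G00 X62.62 Y109.45
M3 S203
G1 X116.23 Y20.59 F3384
G1 X18.15 Y66.18
G1 X113.22 Y93.58
M5
G00 X56.51 Y30.77
M3 S203
G1 X42.40 Y60.95 F3384
G1 X86.83 Y14.87
M5
G00 X0.00 Y0.00

viewBox `0 0 123.50 115.00` with mm width/height → 1 unit = 1 mm. Flip: y_m = 115.00 − y_svg.

**Shape 1** — `<path>` regular polygon, stroke `#ff00ff` → score (S473, F1625). Machine vertices: (74.60,64.99) → (87.50,71.40) → (100.55,65.30) → (103.93,51.30) → (95.08,39.93) → (80.68,39.76) → (71.56,50.91) → (74.60,64.99). Closed: final G1 returns to the first vertex.

**Shape 2** — `<polyline>` open polyline, stroke `#0000ff` → engrave (S203, F3384). Machine vertices: (62.62,109.45) → (116.23,20.59) → (18.15,66.18) → (113.22,93.58). Open path.

**Shape 3** — `<polyline>` open polyline, stroke `#0000ff` → engrave (S203, F3384). Machine vertices: (56.51,30.77) → (42.40,60.95) → (86.83,14.87). Open path.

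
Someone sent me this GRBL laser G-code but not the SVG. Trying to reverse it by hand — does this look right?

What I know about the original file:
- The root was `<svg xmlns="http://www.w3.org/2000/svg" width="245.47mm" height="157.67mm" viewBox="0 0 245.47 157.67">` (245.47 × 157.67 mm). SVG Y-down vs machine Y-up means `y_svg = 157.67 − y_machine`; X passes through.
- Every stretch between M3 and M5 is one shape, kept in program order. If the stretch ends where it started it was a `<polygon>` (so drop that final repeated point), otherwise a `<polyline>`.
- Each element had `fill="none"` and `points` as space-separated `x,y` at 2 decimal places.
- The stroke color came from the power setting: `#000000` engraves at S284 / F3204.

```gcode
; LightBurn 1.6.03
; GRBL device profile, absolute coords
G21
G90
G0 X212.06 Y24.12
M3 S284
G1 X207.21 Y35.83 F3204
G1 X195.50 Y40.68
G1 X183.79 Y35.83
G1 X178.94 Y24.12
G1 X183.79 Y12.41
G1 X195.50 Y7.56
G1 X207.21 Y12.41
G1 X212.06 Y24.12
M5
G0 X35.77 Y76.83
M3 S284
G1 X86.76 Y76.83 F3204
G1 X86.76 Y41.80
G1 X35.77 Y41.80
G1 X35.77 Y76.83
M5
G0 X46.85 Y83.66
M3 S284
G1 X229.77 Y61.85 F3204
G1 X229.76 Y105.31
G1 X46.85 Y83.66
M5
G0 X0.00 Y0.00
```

y_svg = 157.67 − y_m. Every run uses S284, so all elements get stroke `#000000` (engrave).

[1] closed run; points: 212.06,133.55 207.21,121.84 195.50,116.99 183.79,121.84 178.94,133.55 183.79,145.26 195.50,150.11 207.21,145.26

[2] closed run; points: 35.77,80.84 86.76,80.84 86.76,115.87 35.77,115.87

[3] closed run; points: 46.85,74.01 229.77,95.82 229.76,52.36

<svg xmlns="http://www.w3.org/2000/svg" width="245.47mm" height="157.67mm" viewBox="0 0 245.47 157.67">
  <polygon points="212.06,133.55 207.21,121.84 195.50,116.99 183.79,121.84 178.94,133.55 183.79,145.26 195.50,150.11 207.21,145.26" fill="none" stroke="#000000"/>
  <polygon points="35.77,80.84 86.76,80.84 86.76,115.87 35.77,115.87" fill="none" stroke="#000000"/>
  <polygon points="46.85,74.01 229.77,95.82 229.76,52.36" fill="none" stroke="#000000"/>
</svg>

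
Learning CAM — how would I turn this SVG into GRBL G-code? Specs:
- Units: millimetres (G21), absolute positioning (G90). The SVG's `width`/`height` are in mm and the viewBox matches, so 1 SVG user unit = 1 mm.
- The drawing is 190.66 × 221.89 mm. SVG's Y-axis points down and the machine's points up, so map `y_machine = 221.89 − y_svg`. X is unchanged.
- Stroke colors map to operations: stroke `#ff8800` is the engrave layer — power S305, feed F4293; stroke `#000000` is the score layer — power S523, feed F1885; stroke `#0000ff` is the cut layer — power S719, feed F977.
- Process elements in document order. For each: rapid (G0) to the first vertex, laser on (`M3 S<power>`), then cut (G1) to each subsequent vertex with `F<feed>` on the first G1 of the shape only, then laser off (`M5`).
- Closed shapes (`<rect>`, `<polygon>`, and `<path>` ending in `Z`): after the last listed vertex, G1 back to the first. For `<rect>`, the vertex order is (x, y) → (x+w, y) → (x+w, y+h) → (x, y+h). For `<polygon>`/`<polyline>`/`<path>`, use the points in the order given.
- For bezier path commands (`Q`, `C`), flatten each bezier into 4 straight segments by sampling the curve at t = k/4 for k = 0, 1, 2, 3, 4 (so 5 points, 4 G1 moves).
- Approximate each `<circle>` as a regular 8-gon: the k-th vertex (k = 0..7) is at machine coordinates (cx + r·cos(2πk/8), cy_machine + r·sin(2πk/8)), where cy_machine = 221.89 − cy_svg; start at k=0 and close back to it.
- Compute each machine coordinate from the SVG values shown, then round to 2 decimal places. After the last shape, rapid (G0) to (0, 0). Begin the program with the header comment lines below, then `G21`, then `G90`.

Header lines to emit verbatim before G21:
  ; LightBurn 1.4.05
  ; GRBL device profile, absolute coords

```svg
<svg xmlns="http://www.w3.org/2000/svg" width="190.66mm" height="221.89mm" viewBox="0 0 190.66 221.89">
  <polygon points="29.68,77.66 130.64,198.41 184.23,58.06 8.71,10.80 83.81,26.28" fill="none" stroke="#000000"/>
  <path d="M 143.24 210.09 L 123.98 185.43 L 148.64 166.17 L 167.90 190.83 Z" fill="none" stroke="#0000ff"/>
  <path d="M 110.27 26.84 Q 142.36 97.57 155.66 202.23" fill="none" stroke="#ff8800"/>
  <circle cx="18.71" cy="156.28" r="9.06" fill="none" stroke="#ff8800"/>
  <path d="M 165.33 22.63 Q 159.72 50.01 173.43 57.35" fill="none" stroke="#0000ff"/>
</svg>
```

; LightBurn 1.4.05
; GRBL device profile, absolute coords
G21
G90
G0 X29.68 Y144.23
M3 S523
G1 X130.64 Y23.48 F1885
G1 X184.23 Y163.83
G1 X8.71 Y211.09
G1 X83.81 Y195.61
G1 X29.68 Y144.23
M5
G0 X143.24 Y11.80
M3 S719
G1 X123.98 Y36.46 F977
G1 X148.64 Y55.72
G1 X167.90 Y31.06
G1 X143.24 Y11.80
M5
G0 X110.27 Y195.05
M3 S305
G1 X125.14 Y157.56 F4293
G1 X137.66 Y115.84
G1 X147.84 Y69.87
G1 X155.66 Y19.66
M5
G0 X27.77 Y65.61
M3 S305
G1 X25.12 Y72.02 F4293
G1 X18.71 Y74.67
G1 X12.30 Y72.02
G1 X9.65 Y65.61
G1 X12.30 Y59.20
G1 X18.71 Y56.55
G1 X25.12 Y59.20
G1 X27.77 Y65.61
M5
G0 X165.33 Y199.26
M3 S719
G1 X163.73 Y186.82 F977
G1 X164.55 Y176.89
G1 X167.78 Y169.46
G1 X173.43 Y164.54
M5
G0 X0.00 Y0.00

Since the viewBox matches the mm dimensions, user units are millimetres directly. The only transform is the Y-flip y_m = 221.89 − y_svg.

Shape 1 is a closed polygon drawn with `<polygon>`. Its stroke #000000 means score at S523, F1885. After flipping Y the toolpath is (29.68,144.23) → (130.64,23.48) → (184.23,163.83) → (8.71,211.09) → (83.81,195.61) → (29.68,144.23), returning to the start.

Shape 2 is a regular polygon drawn with `<path>`. Its stroke #0000ff means cut at S719, F977. After flipping Y the toolpath is (143.24,11.80) → (123.98,36.46) → (148.64,55.72) → (167.90,31.06) → (143.24,11.80), returning to the start.

Shape 3 is a quadratic bezier drawn with `<path>`. Its stroke #ff8800 means engrave at S305, F4293. After flipping Y the toolpath is (110.27,195.05) → (125.14,157.56) → (137.66,115.84) → (147.84,69.87) → (155.66,19.66).

Shape 4 is a circle drawn with `<circle>`. Its stroke #ff8800 means engrave at S305, F4293. After flipping Y the toolpath is (27.77,65.61) → (25.12,72.02) → (18.71,74.67) → (12.30,72.02) → (9.65,65.61) → (12.30,59.20) → (18.71,56.55) → (25.12,59.20) → (27.77,65.61), returning to the start.

Shape 5 is a quadratic bezier drawn with `<path>`. Its stroke #0000ff means cut at S719, F977. After flipping Y the toolpath is (165.33,199.26) → (163.73,186.82) → (164.55,176.89) → (167.78,169.46) → (173.43,164.54).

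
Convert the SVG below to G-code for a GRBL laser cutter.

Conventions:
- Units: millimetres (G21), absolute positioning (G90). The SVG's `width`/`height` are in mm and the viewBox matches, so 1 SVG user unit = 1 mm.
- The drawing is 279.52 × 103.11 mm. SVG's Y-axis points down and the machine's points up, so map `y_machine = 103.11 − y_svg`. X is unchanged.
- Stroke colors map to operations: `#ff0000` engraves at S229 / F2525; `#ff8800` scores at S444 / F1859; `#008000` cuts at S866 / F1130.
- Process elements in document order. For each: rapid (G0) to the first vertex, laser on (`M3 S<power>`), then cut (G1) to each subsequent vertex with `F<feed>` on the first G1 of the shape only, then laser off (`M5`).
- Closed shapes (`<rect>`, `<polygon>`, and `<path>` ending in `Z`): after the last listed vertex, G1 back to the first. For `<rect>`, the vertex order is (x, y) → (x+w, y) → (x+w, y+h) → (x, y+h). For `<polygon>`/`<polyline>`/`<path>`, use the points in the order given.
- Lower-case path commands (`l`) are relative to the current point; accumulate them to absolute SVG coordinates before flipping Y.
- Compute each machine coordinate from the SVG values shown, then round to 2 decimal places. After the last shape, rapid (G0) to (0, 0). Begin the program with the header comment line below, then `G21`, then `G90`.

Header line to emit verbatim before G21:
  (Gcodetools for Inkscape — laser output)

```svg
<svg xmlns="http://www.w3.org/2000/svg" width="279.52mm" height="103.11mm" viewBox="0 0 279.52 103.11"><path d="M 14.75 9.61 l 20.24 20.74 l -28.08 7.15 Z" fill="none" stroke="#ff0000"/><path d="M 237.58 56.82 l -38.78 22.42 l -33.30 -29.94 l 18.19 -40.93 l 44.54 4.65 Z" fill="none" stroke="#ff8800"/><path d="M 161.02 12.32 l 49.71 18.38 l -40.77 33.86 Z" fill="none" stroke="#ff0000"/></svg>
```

(Gcodetools for Inkscape — laser output)
G21
G90
G0 X14.75 Y93.50
M3 S229
G1 X34.99 Y72.76 F2525
G1 X6.91 Y65.61
G1 X14.75 Y93.50
M5
G0 X237.58 Y46.29
M3 S444
G1 X198.80 Y23.87 F1859
G1 X165.50 Y53.81
G1 X183.69 Y94.74
G1 X228.23 Y90.09
G1 X237.58 Y46.29
M5
G0 X161.02 Y90.79
M3 S229
G1 X210.73 Y72.41 F2525
G1 X169.96 Y38.55
G1 X161.02 Y90.79
M5
G0 X0.00 Y0.00

1 u = 1 mm; y_m = 103.11 − y.

[1] `<path>` regular polygon, #ff0000→engrave S229 F2525: (14.75,93.50) → (34.99,72.76) → (6.91,65.61) → (14.75,93.50) (closed)

[2] `<path>` regular polygon, #ff8800→score S444 F1859: (237.58,46.29) → (198.80,23.87) → (165.50,53.81) → (183.69,94.74) → (228.23,90.09) → (237.58,46.29) (closed)

[3] `<path>` regular polygon, #ff0000→engrave S229 F2525: (161.02,90.79) → (210.73,72.41) → (169.96,38.55) → (161.02,90.79) (closed)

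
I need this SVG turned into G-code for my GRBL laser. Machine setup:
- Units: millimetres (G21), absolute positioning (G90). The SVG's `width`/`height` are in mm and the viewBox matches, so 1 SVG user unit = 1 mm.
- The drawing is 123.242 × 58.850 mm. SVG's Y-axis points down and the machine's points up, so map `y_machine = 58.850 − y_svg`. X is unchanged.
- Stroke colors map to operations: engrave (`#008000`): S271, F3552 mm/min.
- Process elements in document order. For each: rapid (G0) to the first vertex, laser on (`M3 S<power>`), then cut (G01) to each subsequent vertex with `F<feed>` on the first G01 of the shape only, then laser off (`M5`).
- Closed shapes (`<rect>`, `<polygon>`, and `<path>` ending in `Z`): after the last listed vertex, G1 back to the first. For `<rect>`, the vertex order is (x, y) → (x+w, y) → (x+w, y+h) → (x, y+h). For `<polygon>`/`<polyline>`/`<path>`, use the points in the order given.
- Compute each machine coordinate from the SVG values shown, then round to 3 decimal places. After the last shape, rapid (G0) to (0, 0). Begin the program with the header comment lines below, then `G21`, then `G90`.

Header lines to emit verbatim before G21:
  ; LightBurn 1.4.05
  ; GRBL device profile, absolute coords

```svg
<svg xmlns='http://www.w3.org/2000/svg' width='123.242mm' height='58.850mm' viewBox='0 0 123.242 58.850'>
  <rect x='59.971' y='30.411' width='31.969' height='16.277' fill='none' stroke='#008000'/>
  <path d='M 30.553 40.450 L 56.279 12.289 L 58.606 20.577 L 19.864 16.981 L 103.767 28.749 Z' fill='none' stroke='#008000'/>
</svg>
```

; LightBurn 1.4.05
; GRBL device profile, absolute coords
G21
G90
G0 X59.971 Y28.439
M3 S271
G01 X91.940 Y28.439 F3552
G01 X91.940 Y12.162
G01 X59.971 Y12.162
G01 X59.971 Y28.439
M5
G0 X30.553 Y18.400
M3 S271
G01 X56.279 Y46.561 F3552
G01 X58.606 Y38.273
G01 X19.864 Y41.869
G01 X103.767 Y30.101
G01 X30.553 Y18.400
M5
G0 X0.000 Y0.000

viewBox `0 0 123.242 58.850` with mm width/height → 1 unit = 1 mm. Flip: y_m = 58.850 − y_svg.

**Shape 1** — `<rect>` rectangle, stroke `#008000` → engrave (S271, F3552). Machine vertices: (59.971,28.439) → (91.940,28.439) → (91.940,12.162) → (59.971,12.162) → (59.971,28.439). Closed: final G1 returns to the first vertex.

**Shape 2** — `<path>` closed polygon, stroke `#008000` → engrave (S271, F3552). Machine vertices: (30.553,18.400) → (56.279,46.561) → (58.606,38.273) → (19.864,41.869) → (103.767,30.101) → (30.553,18.400). Closed: final G1 returns to the first vertex.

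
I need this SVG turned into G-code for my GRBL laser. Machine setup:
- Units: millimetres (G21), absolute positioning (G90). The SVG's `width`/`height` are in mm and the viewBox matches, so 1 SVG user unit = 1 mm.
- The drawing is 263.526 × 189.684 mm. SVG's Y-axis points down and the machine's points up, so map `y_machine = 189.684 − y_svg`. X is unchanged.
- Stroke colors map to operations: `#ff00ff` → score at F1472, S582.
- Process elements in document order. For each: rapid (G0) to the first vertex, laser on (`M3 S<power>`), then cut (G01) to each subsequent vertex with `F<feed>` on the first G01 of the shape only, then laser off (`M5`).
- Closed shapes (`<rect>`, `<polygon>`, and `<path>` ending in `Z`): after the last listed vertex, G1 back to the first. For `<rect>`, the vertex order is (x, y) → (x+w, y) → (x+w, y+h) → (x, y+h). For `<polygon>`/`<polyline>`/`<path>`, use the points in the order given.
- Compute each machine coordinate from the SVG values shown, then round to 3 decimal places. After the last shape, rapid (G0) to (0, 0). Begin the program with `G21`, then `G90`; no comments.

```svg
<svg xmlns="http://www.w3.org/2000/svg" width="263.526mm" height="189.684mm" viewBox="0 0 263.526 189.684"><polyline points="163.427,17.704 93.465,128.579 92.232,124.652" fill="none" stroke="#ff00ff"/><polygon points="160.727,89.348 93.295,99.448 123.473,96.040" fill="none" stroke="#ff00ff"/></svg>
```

viewBox `0 0 263.526 189.684` with mm width/height → 1 unit = 1 mm. Flip: y_m = 189.684 − y_svg.

**Shape 1** — `<polyline>` open polyline, stroke `#ff00ff` → score (S582, F1472). Machine vertices: (163.427,171.980) → (93.465,61.105) → (92.232,65.032). Open path.

**Shape 2** — `<polygon>` closed polygon, stroke `#ff00ff` → score (S582, F1472). Machine vertices: (160.727,100.336) → (93.295,90.236) → (123.473,93.644) → (160.727,100.336). Closed: final G1 returns to the first vertex.

G21
G90
G0 X163.427 Y171.980
M3 S582
G01 X93.465 Y61.105 F1472
G01 X92.232 Y65.032
M5
G0 X160.727 Y100.336
M3 S582
G01 X93.295 Y90.236 F1472
G01 X123.473 Y93.644
G01 X160.727 Y100.336
M5
G0 X0.000 Y0.000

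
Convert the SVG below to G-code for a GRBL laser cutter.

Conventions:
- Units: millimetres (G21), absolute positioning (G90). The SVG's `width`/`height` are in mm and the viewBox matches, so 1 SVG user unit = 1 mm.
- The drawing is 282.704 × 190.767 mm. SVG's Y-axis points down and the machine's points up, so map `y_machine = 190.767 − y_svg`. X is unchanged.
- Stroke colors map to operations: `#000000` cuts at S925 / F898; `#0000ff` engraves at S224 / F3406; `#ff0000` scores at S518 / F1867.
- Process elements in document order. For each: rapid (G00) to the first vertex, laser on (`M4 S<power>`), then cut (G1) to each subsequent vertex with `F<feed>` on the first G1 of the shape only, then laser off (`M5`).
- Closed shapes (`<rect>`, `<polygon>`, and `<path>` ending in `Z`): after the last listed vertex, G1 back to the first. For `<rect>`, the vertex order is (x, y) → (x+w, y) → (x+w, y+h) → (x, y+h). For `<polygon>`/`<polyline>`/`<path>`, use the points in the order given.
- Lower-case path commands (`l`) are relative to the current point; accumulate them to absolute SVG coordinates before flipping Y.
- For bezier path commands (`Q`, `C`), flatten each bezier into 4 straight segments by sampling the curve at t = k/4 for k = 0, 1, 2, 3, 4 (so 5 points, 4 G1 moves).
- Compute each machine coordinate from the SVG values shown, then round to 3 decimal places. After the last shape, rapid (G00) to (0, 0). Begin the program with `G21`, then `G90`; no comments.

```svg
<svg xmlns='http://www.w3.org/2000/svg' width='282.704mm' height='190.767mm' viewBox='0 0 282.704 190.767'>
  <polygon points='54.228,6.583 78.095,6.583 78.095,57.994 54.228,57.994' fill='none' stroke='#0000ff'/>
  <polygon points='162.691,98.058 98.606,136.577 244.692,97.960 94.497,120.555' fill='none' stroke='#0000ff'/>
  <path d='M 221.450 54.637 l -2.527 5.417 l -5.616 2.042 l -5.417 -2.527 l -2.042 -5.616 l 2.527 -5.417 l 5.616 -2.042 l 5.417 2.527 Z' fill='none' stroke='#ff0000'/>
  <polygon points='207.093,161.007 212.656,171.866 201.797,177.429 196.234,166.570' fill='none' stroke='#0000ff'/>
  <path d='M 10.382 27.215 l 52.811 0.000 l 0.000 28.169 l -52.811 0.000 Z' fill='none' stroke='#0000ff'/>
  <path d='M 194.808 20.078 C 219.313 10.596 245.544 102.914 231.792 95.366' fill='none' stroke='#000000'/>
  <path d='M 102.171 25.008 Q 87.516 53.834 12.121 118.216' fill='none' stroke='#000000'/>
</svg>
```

1 u = 1 mm; y_m = 190.767 − y.

[1] `<polygon>` rectangle, #0000ff→engrave S224 F3406: (54.228,184.184) → (78.095,184.184) → (78.095,132.773) → (54.228,132.773) → (54.228,184.184) (closed)

[2] `<polygon>` closed polygon, #0000ff→engrave S224 F3406: (162.691,92.709) → (98.606,54.190) → (244.692,92.807) → (94.497,70.212) → (162.691,92.709) (closed)

[3] `<path>` regular polygon, #ff0000→score S518 F1867: (221.450,136.130) → (218.923,130.713) → (213.307,128.671) → (207.890,131.198) → (205.848,136.814) → (208.375,142.231) → (213.991,144.273) → (219.408,141.746) → (221.450,136.130) (closed)

[4] `<polygon>` regular polygon, #0000ff→engrave S224 F3406: (207.093,29.760) → (212.656,18.901) → (201.797,13.338) → (196.234,24.197) → (207.093,29.760) (closed)

[5] `<path>` rectangle, #0000ff→engrave S224 F3406: (10.382,163.552) → (63.193,163.552) → (63.193,135.383) → (10.382,135.383) → (10.382,163.552) (closed)

[6] `<path>` cubic bezier, #000000→cut S925 F898: (194.808,170.689) → (212.859,161.864) → (227.646,133.770) → (235.261,105.314) → (231.792,95.401)

[7] `<path>` quadratic bezier, #000000→cut S925 F898: (102.171,165.759) → (91.047,149.124) → (72.331,128.044) → (46.022,102.520) → (12.121,72.551)

G21
G90
G00 X54.228 Y184.184
M4 S224
G1 X78.095 Y184.184 F3406
G1 X78.095 Y132.773
G1 X54.228 Y132.773
G1 X54.228 Y184.184
M5
G00 X162.691 Y92.709
M4 S224
G1 X98.606 Y54.190 F3406
G1 X244.692 Y92.807
G1 X94.497 Y70.212
G1 X162.691 Y92.709
M5
G00 X221.450 Y136.130
M4 S518
G1 X218.923 Y130.713 F1867
G1 X213.307 Y128.671
G1 X207.890 Y131.198
G1 X205.848 Y136.814
G1 X208.375 Y142.231
G1 X213.991 Y144.273
G1 X219.408 Y141.746
G1 X221.450 Y136.130
M5
G00 X207.093 Y29.760
M4 S224
G1 X212.656 Y18.901 F3406
G1 X201.797 Y13.338
G1 X196.234 Y24.197
G1 X207.093 Y29.760
M5
G00 X10.382 Y163.552
M4 S224
G1 X63.193 Y163.552 F3406
G1 X63.193 Y135.383
G1 X10.382 Y135.383
G1 X10.382 Y163.552
M5
G00 X194.808 Y170.689
M4 S925
G1 X212.859 Y161.864 F898
G1 X227.646 Y133.770
G1 X235.261 Y105.314
G1 X231.792 Y95.401
M5
G00 X102.171 Y165.759
M4 S925
G1 X91.047 Y149.124 F898
G1 X72.331 Y128.044
G1 X46.022 Y102.520
G1 X12.121 Y72.551
M5
G00 X0.000 Y0.000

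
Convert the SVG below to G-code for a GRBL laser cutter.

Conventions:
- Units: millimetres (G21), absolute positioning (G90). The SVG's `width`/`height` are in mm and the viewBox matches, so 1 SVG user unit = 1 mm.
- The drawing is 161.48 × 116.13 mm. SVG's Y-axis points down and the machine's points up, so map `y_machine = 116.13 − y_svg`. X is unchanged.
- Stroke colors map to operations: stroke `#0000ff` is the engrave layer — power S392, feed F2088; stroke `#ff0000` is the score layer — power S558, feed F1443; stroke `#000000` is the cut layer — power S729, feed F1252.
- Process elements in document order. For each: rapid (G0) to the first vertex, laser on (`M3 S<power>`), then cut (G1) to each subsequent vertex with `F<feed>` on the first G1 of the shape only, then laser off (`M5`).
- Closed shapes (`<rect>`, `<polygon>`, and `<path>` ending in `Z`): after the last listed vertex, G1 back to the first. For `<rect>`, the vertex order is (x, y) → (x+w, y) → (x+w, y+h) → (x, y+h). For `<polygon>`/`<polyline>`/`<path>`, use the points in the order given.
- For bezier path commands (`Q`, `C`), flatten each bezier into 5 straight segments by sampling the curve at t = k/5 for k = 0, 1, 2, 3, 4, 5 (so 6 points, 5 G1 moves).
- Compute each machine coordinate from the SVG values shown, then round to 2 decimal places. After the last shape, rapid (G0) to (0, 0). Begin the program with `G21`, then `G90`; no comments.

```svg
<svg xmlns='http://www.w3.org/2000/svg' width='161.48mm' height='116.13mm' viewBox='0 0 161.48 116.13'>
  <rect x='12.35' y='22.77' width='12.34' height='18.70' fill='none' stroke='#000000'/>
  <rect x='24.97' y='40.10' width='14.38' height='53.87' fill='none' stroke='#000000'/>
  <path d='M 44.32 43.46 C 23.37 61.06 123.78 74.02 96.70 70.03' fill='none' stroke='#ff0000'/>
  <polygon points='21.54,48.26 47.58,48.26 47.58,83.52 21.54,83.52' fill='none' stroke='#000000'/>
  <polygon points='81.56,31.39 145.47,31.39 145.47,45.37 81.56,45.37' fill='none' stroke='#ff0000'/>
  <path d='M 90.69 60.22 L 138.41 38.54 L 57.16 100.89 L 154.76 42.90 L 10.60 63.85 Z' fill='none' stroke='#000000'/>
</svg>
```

G21
G90
G0 X12.35 Y93.36
M3 S729
G1 X24.69 Y93.36 F1252
G1 X24.69 Y74.66
G1 X12.35 Y74.66
G1 X12.35 Y93.36
M5
G0 X24.97 Y76.03
M3 S729
G1 X39.35 Y76.03 F1252
G1 X39.35 Y22.16
G1 X24.97 Y22.16
G1 X24.97 Y76.03
M5
G0 X44.32 Y72.67
M3 S558
G1 X44.32 Y62.77 F1443
G1 X61.51 Y54.57
G1 X83.93 Y48.66
G1 X99.64 Y45.64
G1 X96.70 Y46.10
M5
G0 X21.54 Y67.87
M3 S729
G1 X47.58 Y67.87 F1252
G1 X47.58 Y32.61
G1 X21.54 Y32.61
G1 X21.54 Y67.87
M5
G0 X81.56 Y84.74
M3 S558
G1 X145.47 Y84.74 F1443
G1 X145.47 Y70.76
G1 X81.56 Y70.76
G1 X81.56 Y84.74
M5
G0 X90.69 Y55.91
M3 S729
G1 X138.41 Y77.59 F1252
G1 X57.16 Y15.24
G1 X154.76 Y73.23
G1 X10.60 Y52.28
G1 X90.69 Y55.91
M5
G0 X0.00 Y0.00

1 u = 1 mm; y_m = 116.13 − y.

[1] `<rect>` rectangle, #000000→cut S729 F1252: (12.35,93.36) → (24.69,93.36) → (24.69,74.66) → (12.35,74.66) → (12.35,93.36) (closed)

[2] `<rect>` rectangle, #000000→cut S729 F1252: (24.97,76.03) → (39.35,76.03) → (39.35,22.16) → (24.97,22.16) → (24.97,76.03) (closed)

[3] `<path>` cubic bezier, #ff0000→score S558 F1443: (44.32,72.67) → (44.32,62.77) → (61.51,54.57) → (83.93,48.66) → (99.64,45.64) → (96.70,46.10)

[4] `<polygon>` rectangle, #000000→cut S729 F1252: (21.54,67.87) → (47.58,67.87) → (47.58,32.61) → (21.54,32.61) → (21.54,67.87) (closed)

[5] `<polygon>` rectangle, #ff0000→score S558 F1443: (81.56,84.74) → (145.47,84.74) → (145.47,70.76) → (81.56,70.76) → (81.56,84.74) (closed)

[6] `<path>` closed polygon, #000000→cut S729 F1252: (90.69,55.91) → (138.41,77.59) → (57.16,15.24) → (154.76,73.23) → (10.60,52.28) → (90.69,55.91) (closed)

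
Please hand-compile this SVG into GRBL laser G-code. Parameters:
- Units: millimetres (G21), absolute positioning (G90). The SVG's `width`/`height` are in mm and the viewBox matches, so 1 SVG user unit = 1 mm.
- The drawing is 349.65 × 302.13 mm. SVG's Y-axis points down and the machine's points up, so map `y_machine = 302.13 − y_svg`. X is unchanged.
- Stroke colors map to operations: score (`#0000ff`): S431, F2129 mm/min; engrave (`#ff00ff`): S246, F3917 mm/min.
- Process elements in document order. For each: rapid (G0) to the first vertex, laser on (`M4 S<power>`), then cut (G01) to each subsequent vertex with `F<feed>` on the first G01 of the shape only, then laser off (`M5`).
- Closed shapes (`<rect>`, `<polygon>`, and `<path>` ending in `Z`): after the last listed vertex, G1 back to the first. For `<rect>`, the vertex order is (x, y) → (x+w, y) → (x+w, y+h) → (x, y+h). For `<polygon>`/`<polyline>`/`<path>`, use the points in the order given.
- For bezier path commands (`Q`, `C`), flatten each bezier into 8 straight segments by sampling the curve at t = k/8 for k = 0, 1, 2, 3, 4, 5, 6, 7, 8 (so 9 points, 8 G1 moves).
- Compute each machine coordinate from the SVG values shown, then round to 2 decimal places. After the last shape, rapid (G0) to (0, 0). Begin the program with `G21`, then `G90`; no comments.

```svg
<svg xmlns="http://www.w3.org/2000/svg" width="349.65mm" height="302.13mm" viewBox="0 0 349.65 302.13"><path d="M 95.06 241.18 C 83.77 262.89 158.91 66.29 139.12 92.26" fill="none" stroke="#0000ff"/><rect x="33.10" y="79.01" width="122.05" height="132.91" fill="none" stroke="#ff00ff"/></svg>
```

G21
G90
G0 X95.06 Y60.95
M4 S431
G01 X94.52 Y62.18 F2129
G01 X99.96 Y78.71
G01 X109.26 Y105.38
G01 X120.28 Y137.01
G01 X130.90 Y168.44
G01 X139.00 Y194.50
G01 X142.45 Y210.04
G01 X139.12 Y209.87
M5
G0 X33.10 Y223.12
M4 S246
G01 X155.15 Y223.12 F3917
G01 X155.15 Y90.21
G01 X33.10 Y90.21
G01 X33.10 Y223.12
M5
G0 X0.00 Y0.00

viewBox `0 0 349.65 302.13` with mm width/height → 1 unit = 1 mm. Flip: y_m = 302.13 − y_svg.

**Shape 1** — `<path>` cubic bezier, stroke `#0000ff` → score (S431, F2129). Control points (SVG): P0=(95.06,241.18), P1=(83.77,262.89), P2=(158.91,66.29), P3=(139.12,92.26); sampled at t=k/8. Machine vertices: (95.06,60.95) → (94.52,62.18) → (99.96,78.71) → (109.26,105.38) → (120.28,137.01) → (130.90,168.44) → (139.00,194.50) → (142.45,210.04) → (139.12,209.87). Open path.

**Shape 2** — `<rect>` rectangle, stroke `#ff00ff` → engrave (S246, F3917). Machine vertices: (33.10,223.12) → (155.15,223.12) → (155.15,90.21) → (33.10,90.21) → (33.10,223.12). Closed: final G1 returns to the first vertex.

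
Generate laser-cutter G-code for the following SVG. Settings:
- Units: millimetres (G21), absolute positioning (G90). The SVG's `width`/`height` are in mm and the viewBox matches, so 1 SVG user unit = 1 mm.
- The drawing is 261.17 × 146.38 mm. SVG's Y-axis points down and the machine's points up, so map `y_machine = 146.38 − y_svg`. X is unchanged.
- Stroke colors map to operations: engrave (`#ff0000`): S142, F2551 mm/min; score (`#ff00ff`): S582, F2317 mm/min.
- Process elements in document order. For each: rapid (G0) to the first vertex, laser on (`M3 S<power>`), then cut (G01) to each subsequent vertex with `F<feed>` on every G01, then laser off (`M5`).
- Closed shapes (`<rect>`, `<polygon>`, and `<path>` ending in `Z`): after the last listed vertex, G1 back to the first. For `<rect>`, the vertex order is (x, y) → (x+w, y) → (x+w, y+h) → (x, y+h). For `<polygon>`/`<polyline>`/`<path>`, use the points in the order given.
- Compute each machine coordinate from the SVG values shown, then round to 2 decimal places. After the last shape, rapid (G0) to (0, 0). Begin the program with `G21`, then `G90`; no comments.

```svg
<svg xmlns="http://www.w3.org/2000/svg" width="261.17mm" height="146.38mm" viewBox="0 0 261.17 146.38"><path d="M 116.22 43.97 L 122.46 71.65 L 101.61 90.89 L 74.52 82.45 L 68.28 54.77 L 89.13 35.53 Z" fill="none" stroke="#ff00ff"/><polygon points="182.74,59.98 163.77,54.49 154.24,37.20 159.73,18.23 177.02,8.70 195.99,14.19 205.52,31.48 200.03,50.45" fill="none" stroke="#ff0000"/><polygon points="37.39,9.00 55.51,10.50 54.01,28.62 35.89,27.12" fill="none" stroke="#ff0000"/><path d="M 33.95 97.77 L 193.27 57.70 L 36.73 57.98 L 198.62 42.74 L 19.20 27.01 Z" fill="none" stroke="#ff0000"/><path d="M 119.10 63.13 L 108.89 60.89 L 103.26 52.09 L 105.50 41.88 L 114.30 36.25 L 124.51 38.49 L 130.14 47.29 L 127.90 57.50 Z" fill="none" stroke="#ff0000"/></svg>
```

viewBox `0 0 261.17 146.38` with mm width/height → 1 unit = 1 mm. Flip: y_m = 146.38 − y_svg.

**Shape 1** — `<path>` regular polygon, stroke `#ff00ff` → score (S582, F2317). Machine vertices: (116.22,102.41) → (122.46,74.73) → (101.61,55.49) → (74.52,63.93) → (68.28,91.61) → (89.13,110.85) → (116.22,102.41). Closed: final G1 returns to the first vertex.

**Shape 2** — `<polygon>` regular polygon, stroke `#ff0000` → engrave (S142, F2551). Machine vertices: (182.74,86.40) → (163.77,91.89) → (154.24,109.18) → (159.73,128.15) → (177.02,137.68) → (195.99,132.19) → (205.52,114.90) → (200.03,95.93) → (182.74,86.40). Closed: final G1 returns to the first vertex.

**Shape 3** — `<polygon>` regular polygon, stroke `#ff0000` → engrave (S142, F2551). Machine vertices: (37.39,137.38) → (55.51,135.88) → (54.01,117.76) → (35.89,119.26) → (37.39,137.38). Closed: final G1 returns to the first vertex.

**Shape 4** — `<path>` closed polygon, stroke `#ff0000` → engrave (S142, F2551). Machine vertices: (33.95,48.61) → (193.27,88.68) → (36.73,88.40) → (198.62,103.64) → (19.20,119.37) → (33.95,48.61). Closed: final G1 returns to the first vertex.

**Shape 5** — `<path>` regular polygon, stroke `#ff0000` → engrave (S142, F2551). Machine vertices: (119.10,83.25) → (108.89,85.49) → (103.26,94.29) → (105.50,104.50) → (114.30,110.13) → (124.51,107.89) → (130.14,99.09) → (127.90,88.88) → (119.10,83.25). Closed: final G1 returns to the first vertex.

G21
G90
G0 X116.22 Y102.41
M3 S582
G01 X122.46 Y74.73 F2317
G01 X101.61 Y55.49 F2317
G01 X74.52 Y63.93 F2317
G01 X68.28 Y91.61 F2317
G01 X89.13 Y110.85 F2317
G01 X116.22 Y102.41 F2317
M5
G0 X182.74 Y86.40
M3 S142
G01 X163.77 Y91.89 F2551
G01 X154.24 Y109.18 F2551
G01 X159.73 Y128.15 F2551
G01 X177.02 Y137.68 F2551
G01 X195.99 Y132.19 F2551
G01 X205.52 Y114.90 F2551
G01 X200.03 Y95.93 F2551
G01 X182.74 Y86.40 F2551
M5
G0 X37.39 Y137.38
M3 S142
G01 X55.51 Y135.88 F2551
G01 X54.01 Y117.76 F2551
G01 X35.89 Y119.26 F2551
G01 X37.39 Y137.38 F2551
M5
G0 X33.95 Y48.61
M3 S142
G01 X193.27 Y88.68 F2551
G01 X36.73 Y88.40 F2551
G01 X198.62 Y103.64 F2551
G01 X19.20 Y119.37 F2551
G01 X33.95 Y48.61 F2551
M5
G0 X119.10 Y83.25
M3 S142
G01 X108.89 Y85.49 F2551
G01 X103.26 Y94.29 F2551
G01 X105.50 Y104.50 F2551
G01 X114.30 Y110.13 F2551
G01 X124.51 Y107.89 F2551
G01 X130.14 Y99.09 F2551
G01 X127.90 Y88.88 F2551
G01 X119.10 Y83.25 F2551
M5
G0 X0.00 Y0.00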